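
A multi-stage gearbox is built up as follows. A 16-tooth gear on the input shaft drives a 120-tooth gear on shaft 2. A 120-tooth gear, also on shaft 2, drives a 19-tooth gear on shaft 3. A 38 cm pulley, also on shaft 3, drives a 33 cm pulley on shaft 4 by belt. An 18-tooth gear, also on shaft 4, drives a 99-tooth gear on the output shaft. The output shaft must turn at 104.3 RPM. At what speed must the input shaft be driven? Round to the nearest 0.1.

Overall ratio R = 7.5 × 0.15833 × 0.86842 × 5.5 = 5.6719.
Required input speed = output speed × R = 104.3 × 5.6719 = 591.58 RPM.

591.6 RPM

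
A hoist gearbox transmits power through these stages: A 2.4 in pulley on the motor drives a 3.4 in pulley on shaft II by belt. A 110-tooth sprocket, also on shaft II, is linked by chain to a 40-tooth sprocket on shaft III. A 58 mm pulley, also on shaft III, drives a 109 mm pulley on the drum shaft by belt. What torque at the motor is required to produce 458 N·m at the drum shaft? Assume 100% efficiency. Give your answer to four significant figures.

473.1 N·m

Overall ratio R = 1.4167 × 0.36364 × 1.8793 = 0.96813.
Input torque = output torque / R = 458 / 0.96813 = 473.08 N·m.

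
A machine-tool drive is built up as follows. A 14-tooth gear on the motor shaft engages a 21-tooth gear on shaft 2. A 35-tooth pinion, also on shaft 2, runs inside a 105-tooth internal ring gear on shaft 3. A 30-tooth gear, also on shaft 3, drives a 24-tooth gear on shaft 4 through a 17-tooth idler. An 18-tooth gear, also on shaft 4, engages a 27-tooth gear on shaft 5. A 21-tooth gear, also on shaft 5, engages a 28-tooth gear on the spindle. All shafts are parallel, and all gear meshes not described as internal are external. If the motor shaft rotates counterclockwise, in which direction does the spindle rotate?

clockwise

the motor shaft → shaft 2: external mesh, 1 reversal → CW.
shaft 2 → shaft 3: internal mesh, same direction → CW.
shaft 3 → shaft 4: driver → idler → driven is 2 external meshes, 2 reversals → CW.
shaft 4 → shaft 5: external mesh, 1 reversal → CCW.
shaft 5 → the spindle: external mesh, 1 reversal → CW.
5 reversals in total — an odd number — so the spindle turns opposite to the motor shaft.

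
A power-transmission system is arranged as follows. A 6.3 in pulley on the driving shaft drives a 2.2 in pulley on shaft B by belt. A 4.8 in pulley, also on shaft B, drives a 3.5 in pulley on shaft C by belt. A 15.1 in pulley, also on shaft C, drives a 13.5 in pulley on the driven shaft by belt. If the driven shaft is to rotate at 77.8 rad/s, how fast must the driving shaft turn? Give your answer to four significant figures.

17.71 rad/s

Overall ratio R = 0.34921 × 0.72917 × 0.89404 = 0.22765.
Required input speed = output speed × R = 77.8 × 0.22765 = 17.711 rad/s.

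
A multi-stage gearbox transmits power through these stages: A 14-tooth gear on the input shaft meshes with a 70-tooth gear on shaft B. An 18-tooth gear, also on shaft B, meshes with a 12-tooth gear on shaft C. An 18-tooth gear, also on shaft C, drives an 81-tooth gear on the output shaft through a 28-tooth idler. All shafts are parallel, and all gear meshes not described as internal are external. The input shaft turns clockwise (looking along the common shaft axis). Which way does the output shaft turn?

clockwise

the input shaft → shaft B: external mesh, 1 reversal → CCW.
shaft B → shaft C: external mesh, 1 reversal → CW.
shaft C → the output shaft: driver → idler → driven is 2 external meshes, 2 reversals → CW.
4 reversals in total — an even number — so the output shaft turns the same way as the input shaft.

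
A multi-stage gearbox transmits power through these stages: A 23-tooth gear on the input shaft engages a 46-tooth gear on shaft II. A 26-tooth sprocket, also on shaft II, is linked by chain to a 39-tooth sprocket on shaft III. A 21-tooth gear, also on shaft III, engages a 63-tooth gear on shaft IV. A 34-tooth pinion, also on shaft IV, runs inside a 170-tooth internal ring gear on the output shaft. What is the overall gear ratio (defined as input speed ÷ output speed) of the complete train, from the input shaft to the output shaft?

45

Each stage contributes driven/driver: gear mesh 46/23 = 2, chain 39/26 = 1.5, gear mesh 63/21 = 3, internal gear 170/34 = 5.
Overall: 2 × 1.5 × 3 × 5 = 45.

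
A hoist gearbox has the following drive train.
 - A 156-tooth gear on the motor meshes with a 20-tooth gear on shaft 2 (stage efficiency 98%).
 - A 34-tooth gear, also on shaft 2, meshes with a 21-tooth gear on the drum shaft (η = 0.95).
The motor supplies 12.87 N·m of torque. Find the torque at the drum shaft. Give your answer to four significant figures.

0.9488 N·m

gear mesh 20/156 = 0.12821 → τ = 12.87·0.12821·0.98 = 1.617 N·m
gear mesh 21/34 = 0.61765 → τ = 1.617·0.61765·0.95 = 0.9488 N·m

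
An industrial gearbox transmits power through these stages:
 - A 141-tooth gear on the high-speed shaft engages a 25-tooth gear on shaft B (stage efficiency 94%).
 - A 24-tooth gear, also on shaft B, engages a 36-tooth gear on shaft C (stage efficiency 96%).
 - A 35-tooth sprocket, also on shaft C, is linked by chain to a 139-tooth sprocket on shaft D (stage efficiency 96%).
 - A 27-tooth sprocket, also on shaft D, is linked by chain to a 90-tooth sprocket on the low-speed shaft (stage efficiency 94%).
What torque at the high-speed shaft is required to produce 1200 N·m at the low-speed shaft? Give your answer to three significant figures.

Overall ratio R = 0.1773 × 1.5 × 3.9714 × 3.3333 = 3.5208; overall efficiency η = 0.94 × 0.96 × 0.96 × 0.94 = 0.8143.
Input torque = output torque / (R × η) = 1200 / (3.5208 × 0.8143) = 418.55 N·m.

419 N·m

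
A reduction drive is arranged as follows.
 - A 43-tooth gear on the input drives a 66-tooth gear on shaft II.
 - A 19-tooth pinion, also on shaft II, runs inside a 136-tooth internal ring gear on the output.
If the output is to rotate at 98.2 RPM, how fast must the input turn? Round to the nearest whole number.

1079 RPM

Overall ratio R = 1.5349 × 7.1579 = 10.987.
Required input speed = output speed × R = 98.2 × 10.987 = 1078.9 RPM.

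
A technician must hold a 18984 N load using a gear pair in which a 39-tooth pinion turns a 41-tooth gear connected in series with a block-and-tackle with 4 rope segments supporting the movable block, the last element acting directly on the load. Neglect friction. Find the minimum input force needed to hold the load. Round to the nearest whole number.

Gear pair MA = 41/39 = 1.0513.
Block-and-tackle MA = number of supporting rope parts = 4.
Combined ideal MA = 1.0513 × 4 = 4.2051.
Effort = load / MA = 18984 / 4.2051 = 4514.5 N.

4514 N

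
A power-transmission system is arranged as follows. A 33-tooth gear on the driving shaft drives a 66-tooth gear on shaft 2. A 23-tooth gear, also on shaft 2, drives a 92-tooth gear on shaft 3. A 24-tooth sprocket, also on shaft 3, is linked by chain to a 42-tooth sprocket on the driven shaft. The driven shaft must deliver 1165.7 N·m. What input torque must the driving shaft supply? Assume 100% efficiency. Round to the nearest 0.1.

83.3 N·m

Overall ratio R = 2 × 4 × 1.75 = 14.
Input torque = output torque / R = 1165.7 / 14 = 83.264 N·m.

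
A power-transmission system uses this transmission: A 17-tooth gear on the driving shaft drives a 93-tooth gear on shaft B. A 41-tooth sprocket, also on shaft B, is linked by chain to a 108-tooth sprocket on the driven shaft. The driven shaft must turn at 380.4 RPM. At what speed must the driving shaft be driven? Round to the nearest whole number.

Overall ratio R = 5.4706 × 2.6341 = 14.41.
Required input speed = output speed × R = 380.4 × 14.41 = 5481.7 RPM.

5482 RPM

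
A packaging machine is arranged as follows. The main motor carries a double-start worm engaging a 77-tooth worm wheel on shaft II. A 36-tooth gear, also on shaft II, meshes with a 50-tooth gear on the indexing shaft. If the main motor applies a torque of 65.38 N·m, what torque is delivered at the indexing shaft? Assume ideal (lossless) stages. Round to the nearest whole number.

3496 N·m

Worm: ratio = 77/2 = 38.5; torque at shaft II = 65.38 × 38.5 = 2517.1 N·m.
Gear mesh: ratio = 50/36 = 1.3889; torque at the indexing shaft = 2517.1 × 1.3889 = 3496 N·m.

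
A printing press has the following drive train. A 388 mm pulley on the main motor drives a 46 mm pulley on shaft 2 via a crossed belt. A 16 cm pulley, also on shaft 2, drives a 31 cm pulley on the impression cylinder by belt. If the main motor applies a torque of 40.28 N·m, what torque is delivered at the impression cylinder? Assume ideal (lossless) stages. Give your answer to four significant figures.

Belt: ratio = 46/388 = 0.11856; torque at shaft 2 = 40.28 × 0.11856 = 4.7755 N·m.
Belt: ratio = 31/16 = 1.9375; torque at the impression cylinder = 4.7755 × 1.9375 = 9.2525 N·m.

9.252 N·m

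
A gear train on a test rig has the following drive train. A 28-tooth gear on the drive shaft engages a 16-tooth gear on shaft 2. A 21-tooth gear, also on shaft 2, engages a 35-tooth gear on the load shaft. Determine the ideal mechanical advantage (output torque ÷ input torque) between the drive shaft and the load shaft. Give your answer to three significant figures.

0.952

Each stage contributes driven/driver: gear mesh 16/28 = 0.57143, gear mesh 35/21 = 1.6667.
Overall: 0.57143 × 1.6667 = 0.95238.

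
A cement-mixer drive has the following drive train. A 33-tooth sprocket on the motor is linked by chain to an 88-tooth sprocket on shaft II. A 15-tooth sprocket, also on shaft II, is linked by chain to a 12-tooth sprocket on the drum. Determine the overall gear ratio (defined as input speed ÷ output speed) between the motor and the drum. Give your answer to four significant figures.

2.133

Each stage contributes driven/driver: chain 88/33 = 2.6667, chain 12/15 = 0.8.
Overall: 2.6667 × 0.8 = 2.1333.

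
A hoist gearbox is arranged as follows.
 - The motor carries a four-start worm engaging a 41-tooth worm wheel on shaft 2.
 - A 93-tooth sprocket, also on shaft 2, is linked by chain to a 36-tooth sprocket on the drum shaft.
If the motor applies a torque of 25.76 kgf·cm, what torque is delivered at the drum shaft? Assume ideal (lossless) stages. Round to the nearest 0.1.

102.2 kgf·cm

After the worm (41/4): 25.76 × 10.25 = 264.04 kgf·cm
After the chain (36/93): 264.04 × 0.3871 = 102.21 kgf·cm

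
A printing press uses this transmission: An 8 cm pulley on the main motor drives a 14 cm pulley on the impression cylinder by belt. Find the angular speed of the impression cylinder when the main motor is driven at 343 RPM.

196 RPM

Belt: ratio = 14/8 = 1.75, so the impression cylinder turns at 343 / 1.75 = 196 RPM.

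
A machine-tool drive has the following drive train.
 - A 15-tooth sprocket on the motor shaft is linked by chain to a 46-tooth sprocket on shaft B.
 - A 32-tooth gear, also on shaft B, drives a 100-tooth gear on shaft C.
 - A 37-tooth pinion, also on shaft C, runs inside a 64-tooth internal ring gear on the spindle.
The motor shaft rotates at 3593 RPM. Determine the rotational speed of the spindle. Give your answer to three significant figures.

the motor shaft → shaft B (chain, 46/15): 3593 ÷ 3.0667 = 1171.6 RPM
shaft B → shaft C (gear mesh, 100/32): 1171.6 ÷ 3.125 = 374.92 RPM
shaft C → the spindle (internal gear, 64/37): 374.92 ÷ 1.7297 = 216.75 RPM

217 RPM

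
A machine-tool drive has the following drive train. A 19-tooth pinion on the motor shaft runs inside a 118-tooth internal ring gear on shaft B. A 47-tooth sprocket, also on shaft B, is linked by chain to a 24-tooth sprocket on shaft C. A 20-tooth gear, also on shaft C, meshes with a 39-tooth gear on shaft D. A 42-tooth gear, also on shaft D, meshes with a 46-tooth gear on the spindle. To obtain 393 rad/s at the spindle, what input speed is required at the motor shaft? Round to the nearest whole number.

Overall ratio R = 6.2105 × 0.51064 × 1.95 × 1.0952 = 6.7731.
Required input speed = output speed × R = 393 × 6.7731 = 2661.8 rad/s.

2662 rad/s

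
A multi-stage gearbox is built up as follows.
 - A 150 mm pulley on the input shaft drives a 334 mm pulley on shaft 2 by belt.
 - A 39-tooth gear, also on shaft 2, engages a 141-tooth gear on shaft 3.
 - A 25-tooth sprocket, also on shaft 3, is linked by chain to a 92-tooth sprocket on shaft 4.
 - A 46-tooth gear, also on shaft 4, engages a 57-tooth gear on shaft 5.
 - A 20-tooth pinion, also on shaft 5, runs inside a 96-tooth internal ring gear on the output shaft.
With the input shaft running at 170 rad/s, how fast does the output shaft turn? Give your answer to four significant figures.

0.9648 rad/s

Belt: ratio = 334/150 = 2.2267, so shaft 2 turns at 170 / 2.2267 = 76.347 rad/s.
Gear mesh: ratio = 141/39 = 3.6154, so shaft 3 turns at 76.347 / 3.6154 = 21.117 rad/s.
Chain: ratio = 92/25 = 3.68, so shaft 4 turns at 21.117 / 3.68 = 5.7384 rad/s.
Gear mesh: ratio = 57/46 = 1.2391, so shaft 5 turns at 5.7384 / 1.2391 = 4.631 rad/s.
Internal gear: ratio = 96/20 = 4.8, so the output shaft turns at 4.631 / 4.8 = 0.96479 rad/s.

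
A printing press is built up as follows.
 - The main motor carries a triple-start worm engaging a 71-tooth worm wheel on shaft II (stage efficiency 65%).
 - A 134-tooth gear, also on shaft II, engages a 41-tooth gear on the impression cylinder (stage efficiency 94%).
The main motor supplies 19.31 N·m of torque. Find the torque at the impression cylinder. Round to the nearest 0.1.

Worm: ratio = 71/3 = 23.667; torque at shaft II = 19.31 × 23.667 × 0.65 = 297.05 N·m.
Gear mesh: ratio = 41/134 = 0.30597; torque at the impression cylinder = 297.05 × 0.30597 × 0.94 = 85.436 N·m.

85.4 N·m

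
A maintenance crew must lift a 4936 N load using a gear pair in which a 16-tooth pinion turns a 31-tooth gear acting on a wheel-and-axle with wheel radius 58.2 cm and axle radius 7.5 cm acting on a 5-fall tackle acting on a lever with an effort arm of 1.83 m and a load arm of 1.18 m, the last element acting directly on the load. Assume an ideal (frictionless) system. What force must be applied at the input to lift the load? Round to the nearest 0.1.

Gear pair MA = 31/16 = 1.9375.
Wheel-and-axle MA = R/r = 58.2/7.5 = 7.76.
Block-and-tackle MA = number of supporting rope parts = 5.
Lever MA = effort arm / load arm = 1.83/1.18 = 1.5508.
Combined ideal MA = 1.9375 × 7.76 × 5 × 1.5508 = 116.58.
Effort = load / MA = 4936 / 116.58 = 42.338 N.

42.3 N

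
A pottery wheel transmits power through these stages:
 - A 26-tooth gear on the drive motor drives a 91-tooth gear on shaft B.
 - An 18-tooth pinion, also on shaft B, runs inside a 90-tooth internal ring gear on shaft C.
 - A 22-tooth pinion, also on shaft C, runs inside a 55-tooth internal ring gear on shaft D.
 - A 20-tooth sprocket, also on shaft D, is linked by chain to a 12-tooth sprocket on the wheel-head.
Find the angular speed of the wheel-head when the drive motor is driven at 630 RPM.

24 RPM

Gear mesh: ratio = 91/26 = 3.5, so shaft B turns at 630 / 3.5 = 180 RPM.
Internal gear: ratio = 90/18 = 5, so shaft C turns at 180 / 5 = 36 RPM.
Internal gear: ratio = 55/22 = 2.5, so shaft D turns at 36 / 2.5 = 14.4 RPM.
Chain: ratio = 12/20 = 0.6, so the wheel-head turns at 14.4 / 0.6 = 24 RPM.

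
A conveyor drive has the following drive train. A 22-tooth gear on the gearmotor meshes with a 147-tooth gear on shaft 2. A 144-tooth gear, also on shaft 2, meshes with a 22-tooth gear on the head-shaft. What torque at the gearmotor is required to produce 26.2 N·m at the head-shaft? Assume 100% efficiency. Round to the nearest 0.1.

25.7 N·m

Overall ratio R = 6.6818 × 0.15278 = 1.0208.
Input torque = output torque / R = 26.2 / 1.0208 = 25.665 N·m.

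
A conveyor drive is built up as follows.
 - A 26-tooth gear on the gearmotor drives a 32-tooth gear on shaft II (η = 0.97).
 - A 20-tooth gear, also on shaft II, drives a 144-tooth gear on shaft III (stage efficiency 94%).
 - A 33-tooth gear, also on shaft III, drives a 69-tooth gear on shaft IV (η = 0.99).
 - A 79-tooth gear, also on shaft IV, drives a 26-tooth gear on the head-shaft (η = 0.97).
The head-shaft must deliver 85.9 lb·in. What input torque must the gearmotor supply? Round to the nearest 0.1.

Overall ratio R = 1.2308 × 7.2 × 2.0909 × 0.32911 = 6.098; overall efficiency η = 0.97 × 0.94 × 0.99 × 0.97 = 0.8756.
Input torque = output torque / (R × η) = 85.9 / (6.098 × 0.8756) = 16.088 lb·in.

16.1 lb·in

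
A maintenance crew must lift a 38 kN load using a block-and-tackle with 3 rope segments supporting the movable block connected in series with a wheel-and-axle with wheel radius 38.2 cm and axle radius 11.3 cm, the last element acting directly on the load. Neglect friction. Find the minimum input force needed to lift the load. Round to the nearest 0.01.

3.75 kN

Block-and-tackle MA = number of supporting rope parts = 3.
Wheel-and-axle MA = R/r = 38.2/11.3 = 3.3805.
Combined ideal MA = 3 × 3.3805 = 10.142.
Effort = load / MA = 38 / 10.142 = 3.7469 kN.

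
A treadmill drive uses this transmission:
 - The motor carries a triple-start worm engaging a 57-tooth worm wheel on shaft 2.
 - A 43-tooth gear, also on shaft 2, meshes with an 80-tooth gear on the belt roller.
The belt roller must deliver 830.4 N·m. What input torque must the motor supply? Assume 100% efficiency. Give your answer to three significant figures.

23.5 N·m

Overall ratio R = 19 × 1.8605 = 35.349.
Input torque = output torque / R = 830.4 / 35.349 = 23.492 N·m.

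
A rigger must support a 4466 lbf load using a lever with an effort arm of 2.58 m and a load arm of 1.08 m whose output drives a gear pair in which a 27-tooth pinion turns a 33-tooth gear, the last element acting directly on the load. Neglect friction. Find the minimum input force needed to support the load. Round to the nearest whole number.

1530 lbf

Lever MA = effort arm / load arm = 2.58/1.08 = 2.3889.
Gear pair MA = 33/27 = 1.2222.
Combined ideal MA = 2.3889 × 1.2222 = 2.9198.
Effort = load / MA = 4466 / 2.9198 = 1529.6 lbf.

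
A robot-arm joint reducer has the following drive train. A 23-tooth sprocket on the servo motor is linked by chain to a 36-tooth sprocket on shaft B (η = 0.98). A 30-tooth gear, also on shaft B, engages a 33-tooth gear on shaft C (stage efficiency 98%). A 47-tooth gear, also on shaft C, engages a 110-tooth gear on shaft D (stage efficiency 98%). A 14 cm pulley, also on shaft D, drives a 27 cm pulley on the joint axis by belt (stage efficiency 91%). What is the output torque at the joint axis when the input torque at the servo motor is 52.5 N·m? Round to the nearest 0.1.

349.4 N·m

After the chain (36/23): 52.5 × 1.5652 × 0.98 = 80.53 N·m
After the gear mesh (33/30): 80.53 × 1.1 × 0.98 = 86.812 N·m
After the gear mesh (110/47): 86.812 × 2.3404 × 0.98 = 199.11 N·m
After the belt (27/14): 199.11 × 1.9286 × 0.91 = 349.44 N·m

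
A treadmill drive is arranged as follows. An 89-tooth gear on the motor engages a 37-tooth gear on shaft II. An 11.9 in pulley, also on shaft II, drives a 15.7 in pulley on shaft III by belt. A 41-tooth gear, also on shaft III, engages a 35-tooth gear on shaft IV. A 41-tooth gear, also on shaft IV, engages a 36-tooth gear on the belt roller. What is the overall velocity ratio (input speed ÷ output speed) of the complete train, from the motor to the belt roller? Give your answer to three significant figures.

Each stage contributes driven/driver: gear mesh 37/89 = 0.41573, belt 15.7/11.9 = 1.3193, gear mesh 35/41 = 0.85366, gear mesh 36/41 = 0.87805.
Overall: 0.41573 × 1.3193 × 0.85366 × 0.87805 = 0.41112.

0.411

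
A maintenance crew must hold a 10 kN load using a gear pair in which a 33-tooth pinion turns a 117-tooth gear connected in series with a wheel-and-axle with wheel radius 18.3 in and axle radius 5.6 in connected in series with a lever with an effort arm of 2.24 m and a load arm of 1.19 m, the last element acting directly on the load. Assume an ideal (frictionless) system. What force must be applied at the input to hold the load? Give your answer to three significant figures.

0.459 kN

Gear pair MA = 117/33 = 3.5455.
Wheel-and-axle MA = R/r = 18.3/5.6 = 3.2679.
Lever MA = effort arm / load arm = 2.24/1.19 = 1.8824.
Combined ideal MA = 3.5455 × 3.2679 × 1.8824 = 21.809.
Effort = load / MA = 10 / 21.809 = 0.45853 kN.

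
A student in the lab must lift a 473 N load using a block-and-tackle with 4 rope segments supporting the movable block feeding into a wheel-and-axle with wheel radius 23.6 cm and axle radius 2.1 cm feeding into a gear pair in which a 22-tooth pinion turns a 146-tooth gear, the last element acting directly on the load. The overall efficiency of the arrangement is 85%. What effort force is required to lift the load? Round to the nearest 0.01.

Block-and-tackle MA = number of supporting rope parts = 4.
Wheel-and-axle MA = R/r = 23.6/2.1 = 11.238.
Gear pair MA = 146/22 = 6.6364.
Combined ideal MA = 4 × 11.238 × 6.6364 = 298.32.
Actual MA = 298.32 × 0.85 = 253.57.
Effort = load / actual MA = 473 / 253.57 = 1.8653 N.

1.87 N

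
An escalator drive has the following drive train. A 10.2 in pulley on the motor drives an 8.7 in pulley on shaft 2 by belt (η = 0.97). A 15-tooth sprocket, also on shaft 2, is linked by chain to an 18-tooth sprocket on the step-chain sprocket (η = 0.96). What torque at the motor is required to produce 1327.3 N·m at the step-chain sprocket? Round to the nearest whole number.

1393 N·m

Overall ratio R = 0.85294 × 1.2 = 1.0235; overall efficiency η = 0.97 × 0.96 = 0.9312.
Input torque = output torque / (R × η) = 1327.3 / (1.0235 × 0.9312) = 1392.6 N·m.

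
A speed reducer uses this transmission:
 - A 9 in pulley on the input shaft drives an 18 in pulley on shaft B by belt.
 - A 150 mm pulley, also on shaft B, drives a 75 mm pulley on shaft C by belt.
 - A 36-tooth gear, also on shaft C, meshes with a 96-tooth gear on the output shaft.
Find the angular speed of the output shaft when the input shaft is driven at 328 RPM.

123 RPM

Belt: ratio = 18/9 = 2, so shaft B turns at 328 / 2 = 164 RPM.
Belt: ratio = 75/150 = 0.5, so shaft C turns at 164 / 0.5 = 328 RPM.
Gear mesh: ratio = 96/36 = 2.6667, so the output shaft turns at 328 / 2.6667 = 123 RPM.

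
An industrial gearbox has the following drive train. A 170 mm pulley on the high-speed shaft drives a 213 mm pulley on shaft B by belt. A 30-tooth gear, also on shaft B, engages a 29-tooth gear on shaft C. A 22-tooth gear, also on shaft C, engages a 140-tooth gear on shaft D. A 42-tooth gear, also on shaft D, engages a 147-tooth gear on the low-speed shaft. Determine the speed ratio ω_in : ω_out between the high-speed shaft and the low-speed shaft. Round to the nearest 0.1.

27.0

Each stage contributes driven/driver: belt 213/170 = 1.2529, gear mesh 29/30 = 0.96667, gear mesh 140/22 = 6.3636, gear mesh 147/42 = 3.5.
Overall: 1.2529 × 0.96667 × 6.3636 × 3.5 = 26.976.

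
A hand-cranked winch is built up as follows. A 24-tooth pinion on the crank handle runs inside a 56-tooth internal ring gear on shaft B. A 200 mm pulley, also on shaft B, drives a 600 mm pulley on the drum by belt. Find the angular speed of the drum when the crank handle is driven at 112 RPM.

16 RPM

the crank handle → shaft B (internal gear, 56/24): 112 ÷ 2.3333 = 48 RPM
shaft B → the drum (belt, 600/200): 48 ÷ 3 = 16 RPM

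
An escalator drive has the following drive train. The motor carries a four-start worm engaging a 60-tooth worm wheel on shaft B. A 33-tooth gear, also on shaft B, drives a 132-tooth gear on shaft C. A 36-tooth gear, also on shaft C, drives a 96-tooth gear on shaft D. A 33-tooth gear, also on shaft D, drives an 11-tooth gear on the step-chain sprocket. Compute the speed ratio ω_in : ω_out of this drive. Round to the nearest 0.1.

53.3

Each stage contributes driven/driver: worm 60/4 = 15, gear mesh 132/33 = 4, gear mesh 96/36 = 2.6667, gear mesh 11/33 = 0.33333.
Overall: 15 × 4 × 2.6667 × 0.33333 = 53.333.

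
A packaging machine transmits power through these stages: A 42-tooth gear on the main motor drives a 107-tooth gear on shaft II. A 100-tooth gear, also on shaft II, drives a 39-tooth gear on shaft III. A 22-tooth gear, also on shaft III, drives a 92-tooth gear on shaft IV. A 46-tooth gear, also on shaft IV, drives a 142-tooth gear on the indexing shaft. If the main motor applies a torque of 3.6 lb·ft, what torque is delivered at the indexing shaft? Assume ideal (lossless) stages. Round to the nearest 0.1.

Gear mesh: ratio = 107/42 = 2.5476; torque at shaft II = 3.6 × 2.5476 = 9.1714 lb·ft.
Gear mesh: ratio = 39/100 = 0.39; torque at shaft III = 9.1714 × 0.39 = 3.5769 lb·ft.
Gear mesh: ratio = 92/22 = 4.1818; torque at shaft IV = 3.5769 × 4.1818 = 14.958 lb·ft.
Gear mesh: ratio = 142/46 = 3.087; torque at the indexing shaft = 14.958 × 3.087 = 46.174 lb·ft.

46.2 lb·ft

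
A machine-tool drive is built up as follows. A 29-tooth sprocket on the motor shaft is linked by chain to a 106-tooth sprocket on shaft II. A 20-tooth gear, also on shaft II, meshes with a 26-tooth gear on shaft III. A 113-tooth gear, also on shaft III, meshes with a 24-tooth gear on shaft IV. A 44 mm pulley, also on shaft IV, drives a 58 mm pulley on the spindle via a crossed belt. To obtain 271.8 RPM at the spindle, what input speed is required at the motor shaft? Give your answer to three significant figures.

Overall ratio R = 3.6552 × 1.3 × 0.21239 × 1.3182 = 1.3303.
Required input speed = output speed × R = 271.8 × 1.3303 = 361.58 RPM.

362 RPM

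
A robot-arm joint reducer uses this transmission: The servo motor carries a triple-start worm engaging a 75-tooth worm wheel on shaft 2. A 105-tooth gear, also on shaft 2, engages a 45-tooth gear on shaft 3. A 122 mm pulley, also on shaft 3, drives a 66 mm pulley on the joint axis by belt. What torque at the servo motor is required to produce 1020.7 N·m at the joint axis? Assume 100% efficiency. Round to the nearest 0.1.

Overall ratio R = 25 × 0.42857 × 0.54098 = 5.7963.
Input torque = output torque / R = 1020.7 / 5.7963 = 176.1 N·m.

176.1 N·m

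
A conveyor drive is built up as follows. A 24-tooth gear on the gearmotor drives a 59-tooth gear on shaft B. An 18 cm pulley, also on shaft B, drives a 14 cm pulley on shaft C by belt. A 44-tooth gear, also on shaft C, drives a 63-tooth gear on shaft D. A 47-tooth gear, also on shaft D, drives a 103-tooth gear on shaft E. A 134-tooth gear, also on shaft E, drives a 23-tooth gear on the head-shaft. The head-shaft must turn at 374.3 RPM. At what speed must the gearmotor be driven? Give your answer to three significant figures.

Overall ratio R = 2.4583 × 0.77778 × 1.4318 × 2.1915 × 0.17164 = 1.0298.
Required input speed = output speed × R = 374.3 × 1.0298 = 385.45 RPM.

385 RPM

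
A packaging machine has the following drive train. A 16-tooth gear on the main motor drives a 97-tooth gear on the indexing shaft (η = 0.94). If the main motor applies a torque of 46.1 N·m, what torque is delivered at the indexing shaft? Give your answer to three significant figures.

263 N·m

After the gear mesh (97/16): 46.1 × 6.0625 × 0.94 = 262.71 N·m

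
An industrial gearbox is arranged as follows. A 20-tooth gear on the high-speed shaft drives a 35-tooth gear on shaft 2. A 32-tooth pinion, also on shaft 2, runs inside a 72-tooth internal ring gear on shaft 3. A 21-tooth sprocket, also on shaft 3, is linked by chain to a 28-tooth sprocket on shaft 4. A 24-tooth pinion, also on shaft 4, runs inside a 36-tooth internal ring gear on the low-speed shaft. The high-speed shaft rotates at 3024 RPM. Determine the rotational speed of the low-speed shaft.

gear mesh 35/20 = 1.75 → 3024/1.75 = 1728 RPM
internal gear 72/32 = 2.25 → 1728/2.25 = 768 RPM
chain 28/21 = 1.3333 → 768/1.3333 = 576 RPM
internal gear 36/24 = 1.5 → 576/1.5 = 384 RPM

384 RPM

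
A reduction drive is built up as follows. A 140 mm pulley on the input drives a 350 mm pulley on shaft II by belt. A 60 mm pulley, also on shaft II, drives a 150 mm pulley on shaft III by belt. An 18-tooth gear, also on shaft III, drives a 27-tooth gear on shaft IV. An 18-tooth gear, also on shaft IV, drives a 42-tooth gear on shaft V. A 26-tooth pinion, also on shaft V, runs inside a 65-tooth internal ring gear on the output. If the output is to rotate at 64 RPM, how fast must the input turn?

3500 RPM

Overall ratio R = 2.5 × 2.5 × 1.5 × 2.3333 × 2.5 = 54.688.
Required input speed = output speed × R = 64 × 54.688 = 3500 RPM.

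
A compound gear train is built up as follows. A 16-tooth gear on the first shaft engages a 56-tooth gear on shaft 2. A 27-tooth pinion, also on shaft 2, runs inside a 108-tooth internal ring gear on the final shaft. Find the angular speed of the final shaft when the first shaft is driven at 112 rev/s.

Gear mesh: ratio = 56/16 = 3.5, so shaft 2 turns at 112 / 3.5 = 32 rev/s.
Internal gear: ratio = 108/27 = 4, so the final shaft turns at 32 / 4 = 8 rev/s.

8 rev/s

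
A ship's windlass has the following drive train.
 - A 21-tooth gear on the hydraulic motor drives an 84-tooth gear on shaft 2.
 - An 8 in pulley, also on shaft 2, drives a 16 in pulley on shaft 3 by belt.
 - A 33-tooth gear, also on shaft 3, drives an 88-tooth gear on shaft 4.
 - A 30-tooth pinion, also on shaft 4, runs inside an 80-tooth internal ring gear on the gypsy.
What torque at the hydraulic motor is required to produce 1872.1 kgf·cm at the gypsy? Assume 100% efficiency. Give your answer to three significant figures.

Overall ratio R = 4 × 2 × 2.6667 × 2.6667 = 56.889.
Input torque = output torque / R = 1872.1 / 56.889 = 32.908 kgf·cm.

32.9 kgf·cm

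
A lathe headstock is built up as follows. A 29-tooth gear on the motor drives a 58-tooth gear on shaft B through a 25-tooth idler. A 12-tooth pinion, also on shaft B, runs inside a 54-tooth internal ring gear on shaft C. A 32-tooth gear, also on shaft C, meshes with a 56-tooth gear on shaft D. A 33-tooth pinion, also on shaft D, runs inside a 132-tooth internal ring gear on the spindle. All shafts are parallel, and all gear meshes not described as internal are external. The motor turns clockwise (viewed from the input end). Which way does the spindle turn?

counterclockwise

the motor → shaft B: driver → idler → driven is 2 external meshes, 2 reversals → CW.
shaft B → shaft C: internal mesh, same direction → CW.
shaft C → shaft D: external mesh, 1 reversal → CCW.
shaft D → the spindle: internal mesh, same direction → CCW.
3 reversals in total — an odd number — so the spindle turns opposite to the motor.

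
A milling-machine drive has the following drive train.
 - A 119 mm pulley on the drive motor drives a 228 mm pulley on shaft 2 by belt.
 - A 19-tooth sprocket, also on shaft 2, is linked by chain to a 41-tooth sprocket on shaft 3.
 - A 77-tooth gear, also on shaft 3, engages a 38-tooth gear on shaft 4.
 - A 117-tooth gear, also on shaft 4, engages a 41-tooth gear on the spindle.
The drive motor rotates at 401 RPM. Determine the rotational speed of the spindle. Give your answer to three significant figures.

belt 228/119 = 1.916 → 401/1.916 = 209.29 RPM
chain 41/19 = 2.1579 → 209.29/2.1579 = 96.99 RPM
gear mesh 38/77 = 0.49351 → 96.99/0.49351 = 196.53 RPM
gear mesh 41/117 = 0.35043 → 196.53/0.35043 = 560.84 RPM

561 RPM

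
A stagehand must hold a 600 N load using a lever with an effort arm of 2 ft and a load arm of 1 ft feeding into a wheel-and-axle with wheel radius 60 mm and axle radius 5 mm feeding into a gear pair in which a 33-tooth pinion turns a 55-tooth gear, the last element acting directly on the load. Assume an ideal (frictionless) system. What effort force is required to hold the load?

Lever MA = effort arm / load arm = 2/1 = 2.
Wheel-and-axle MA = R/r = 60/5 = 12.
Gear pair MA = 55/33 = 1.6667.
Combined ideal MA = 2 × 12 × 1.6667 = 40.
Effort = load / MA = 600 / 40 = 15 N.

15 N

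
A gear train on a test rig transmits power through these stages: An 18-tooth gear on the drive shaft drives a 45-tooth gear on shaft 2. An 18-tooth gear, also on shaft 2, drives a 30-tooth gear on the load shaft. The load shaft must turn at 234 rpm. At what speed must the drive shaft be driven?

975 rpm

Overall ratio R = 2.5 × 1.6667 = 4.1667.
Required input speed = output speed × R = 234 × 4.1667 = 975 rpm.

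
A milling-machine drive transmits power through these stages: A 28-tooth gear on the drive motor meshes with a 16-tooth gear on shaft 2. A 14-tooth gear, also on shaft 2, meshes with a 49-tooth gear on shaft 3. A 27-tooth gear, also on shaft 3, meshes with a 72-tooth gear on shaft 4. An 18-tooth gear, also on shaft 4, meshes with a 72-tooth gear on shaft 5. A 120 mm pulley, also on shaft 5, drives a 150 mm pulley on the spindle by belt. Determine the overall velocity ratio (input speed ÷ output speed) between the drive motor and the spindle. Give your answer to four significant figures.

26.67

Each stage contributes driven/driver: gear mesh 16/28 = 0.57143, gear mesh 49/14 = 3.5, gear mesh 72/27 = 2.6667, gear mesh 72/18 = 4, belt 150/120 = 1.25.
Overall: 0.57143 × 3.5 × 2.6667 × 4 × 1.25 = 26.667.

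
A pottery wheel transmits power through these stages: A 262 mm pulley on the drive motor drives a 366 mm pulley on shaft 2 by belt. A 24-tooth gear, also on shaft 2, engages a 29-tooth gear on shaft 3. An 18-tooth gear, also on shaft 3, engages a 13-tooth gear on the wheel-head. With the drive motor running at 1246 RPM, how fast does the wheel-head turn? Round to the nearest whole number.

1022 RPM

the drive motor → shaft 2 (belt, 366/262): 1246 ÷ 1.3969 = 891.95 RPM
shaft 2 → shaft 3 (gear mesh, 29/24): 891.95 ÷ 1.2083 = 738.16 RPM
shaft 3 → the wheel-head (gear mesh, 13/18): 738.16 ÷ 0.72222 = 1022.1 RPM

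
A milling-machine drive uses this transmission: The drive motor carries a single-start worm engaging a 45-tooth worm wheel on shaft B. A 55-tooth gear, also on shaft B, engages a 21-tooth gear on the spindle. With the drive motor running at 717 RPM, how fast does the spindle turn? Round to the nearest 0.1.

41.7 RPM

the drive motor → shaft B (worm, 45/1): 717 ÷ 45 = 15.933 RPM
shaft B → the spindle (gear mesh, 21/55): 15.933 ÷ 0.38182 = 41.73 RPM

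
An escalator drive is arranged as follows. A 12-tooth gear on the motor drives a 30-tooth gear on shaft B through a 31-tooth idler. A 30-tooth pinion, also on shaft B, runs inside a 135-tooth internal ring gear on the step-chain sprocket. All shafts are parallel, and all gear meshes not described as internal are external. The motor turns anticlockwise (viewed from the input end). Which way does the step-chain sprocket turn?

anticlockwise

the motor → shaft B: driver → idler → driven is 2 external meshes, 2 reversals → CCW.
shaft B → the step-chain sprocket: internal mesh, same direction → CCW.
2 reversals in total — an even number — so the step-chain sprocket turns the same way as the motor.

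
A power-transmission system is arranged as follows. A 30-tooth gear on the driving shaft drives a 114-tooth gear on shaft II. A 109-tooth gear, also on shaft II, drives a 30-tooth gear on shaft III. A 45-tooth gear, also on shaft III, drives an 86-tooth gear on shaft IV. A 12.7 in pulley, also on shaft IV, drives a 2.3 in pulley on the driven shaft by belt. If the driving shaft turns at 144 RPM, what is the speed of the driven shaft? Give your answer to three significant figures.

the driving shaft → shaft II (gear mesh, 114/30): 144 ÷ 3.8 = 37.895 RPM
shaft II → shaft III (gear mesh, 30/109): 37.895 ÷ 0.27523 = 137.68 RPM
shaft III → shaft IV (gear mesh, 86/45): 137.68 ÷ 1.9111 = 72.044 RPM
shaft IV → the driven shaft (belt, 2.3/12.7): 72.044 ÷ 0.1811 = 397.81 RPM

398 RPM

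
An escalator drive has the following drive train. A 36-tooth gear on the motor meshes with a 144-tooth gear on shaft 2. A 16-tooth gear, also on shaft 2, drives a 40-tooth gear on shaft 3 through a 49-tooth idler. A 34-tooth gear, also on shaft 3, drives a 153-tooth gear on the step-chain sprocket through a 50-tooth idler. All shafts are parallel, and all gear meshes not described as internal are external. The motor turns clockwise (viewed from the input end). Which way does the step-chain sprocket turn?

the motor → shaft 2: external mesh, 1 reversal → CCW.
shaft 2 → shaft 3: driver → idler → driven is 2 external meshes, 2 reversals → CCW.
shaft 3 → the step-chain sprocket: driver → idler → driven is 2 external meshes, 2 reversals → CCW.
5 reversals in total — an odd number — so the step-chain sprocket turns opposite to the motor.

counterclockwise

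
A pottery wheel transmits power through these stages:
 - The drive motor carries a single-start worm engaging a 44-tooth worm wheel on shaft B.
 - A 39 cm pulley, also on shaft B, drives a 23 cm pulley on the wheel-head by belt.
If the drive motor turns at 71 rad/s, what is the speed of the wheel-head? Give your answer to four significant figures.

Worm: ratio = 44/1 = 44, so shaft B turns at 71 / 44 = 1.6136 rad/s.
Belt: ratio = 23/39 = 0.58974, so the wheel-head turns at 1.6136 / 0.58974 = 2.7362 rad/s.

2.736 rad/s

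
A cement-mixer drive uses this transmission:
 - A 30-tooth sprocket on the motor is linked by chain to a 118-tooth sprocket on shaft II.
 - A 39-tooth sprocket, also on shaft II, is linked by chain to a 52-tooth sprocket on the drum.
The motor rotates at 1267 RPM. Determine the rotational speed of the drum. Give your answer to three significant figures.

the motor → shaft II (chain, 118/30): 1267 ÷ 3.9333 = 322.12 RPM
shaft II → the drum (chain, 52/39): 322.12 ÷ 1.3333 = 241.59 RPM

242 RPM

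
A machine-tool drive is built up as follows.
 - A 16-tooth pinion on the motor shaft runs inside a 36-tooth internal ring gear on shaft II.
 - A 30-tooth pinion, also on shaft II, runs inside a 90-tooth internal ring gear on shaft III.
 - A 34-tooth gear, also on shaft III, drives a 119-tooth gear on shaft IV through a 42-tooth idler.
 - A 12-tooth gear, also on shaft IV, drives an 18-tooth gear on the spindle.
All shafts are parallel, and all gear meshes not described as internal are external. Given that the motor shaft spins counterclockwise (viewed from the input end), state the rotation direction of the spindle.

clockwise

the motor shaft → shaft II: internal mesh, same direction → CCW.
shaft II → shaft III: internal mesh, same direction → CCW.
shaft III → shaft IV: driver → idler → driven is 2 external meshes, 2 reversals → CCW.
shaft IV → the spindle: external mesh, 1 reversal → CW.
3 reversals in total — an odd number — so the spindle turns opposite to the motor shaft.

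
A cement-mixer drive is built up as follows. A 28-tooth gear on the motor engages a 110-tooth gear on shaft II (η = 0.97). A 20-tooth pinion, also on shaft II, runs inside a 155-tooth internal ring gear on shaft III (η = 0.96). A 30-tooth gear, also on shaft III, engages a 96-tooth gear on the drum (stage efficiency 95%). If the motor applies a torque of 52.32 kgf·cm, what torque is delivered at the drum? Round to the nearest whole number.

Gear mesh: ratio = 110/28 = 3.9286; torque at shaft II = 52.32 × 3.9286 × 0.97 = 199.38 kgf·cm.
Internal gear: ratio = 155/20 = 7.75; torque at shaft III = 199.38 × 7.75 × 0.96 = 1483.4 kgf·cm.
Gear mesh: ratio = 96/30 = 3.2; torque at the drum = 1483.4 × 3.2 × 0.95 = 4509.4 kgf·cm.

4509 kgf·cm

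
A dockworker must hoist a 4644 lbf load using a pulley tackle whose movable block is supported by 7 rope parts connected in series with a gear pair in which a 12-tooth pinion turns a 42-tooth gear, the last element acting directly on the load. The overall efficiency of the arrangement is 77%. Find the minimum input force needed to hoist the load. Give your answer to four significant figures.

246.2 lbf

Block-and-tackle MA = number of supporting rope parts = 7.
Gear pair MA = 42/12 = 3.5.
Combined ideal MA = 7 × 3.5 = 24.5.
Actual MA = 24.5 × 0.77 = 18.865.
Effort = load / actual MA = 4644 / 18.865 = 246.17 lbf.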